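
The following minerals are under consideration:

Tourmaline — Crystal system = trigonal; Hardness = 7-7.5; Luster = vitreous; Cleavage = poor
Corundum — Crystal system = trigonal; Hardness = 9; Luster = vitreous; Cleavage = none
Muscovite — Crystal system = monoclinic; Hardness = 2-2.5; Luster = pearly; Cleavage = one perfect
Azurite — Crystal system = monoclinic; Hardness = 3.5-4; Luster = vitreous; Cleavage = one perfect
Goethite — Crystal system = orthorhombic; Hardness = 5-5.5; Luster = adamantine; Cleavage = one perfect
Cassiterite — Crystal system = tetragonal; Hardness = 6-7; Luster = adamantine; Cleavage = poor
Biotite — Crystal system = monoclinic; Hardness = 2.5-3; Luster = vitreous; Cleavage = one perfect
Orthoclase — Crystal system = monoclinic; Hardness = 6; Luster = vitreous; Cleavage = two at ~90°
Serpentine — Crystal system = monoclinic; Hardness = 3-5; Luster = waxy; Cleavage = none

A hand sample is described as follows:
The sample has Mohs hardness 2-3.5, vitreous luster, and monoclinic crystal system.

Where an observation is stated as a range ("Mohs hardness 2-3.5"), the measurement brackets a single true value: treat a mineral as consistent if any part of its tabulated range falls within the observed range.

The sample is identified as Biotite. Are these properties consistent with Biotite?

Yes

Mohs hardness 2-3.5 — agrees with Biotite (hardness 2.5-3).
Vitreous luster — agrees with Biotite (vitreous luster).
Monoclinic crystal system — agrees with Biotite (monoclinic system).
Every observed property is compatible with the reference values for Biotite.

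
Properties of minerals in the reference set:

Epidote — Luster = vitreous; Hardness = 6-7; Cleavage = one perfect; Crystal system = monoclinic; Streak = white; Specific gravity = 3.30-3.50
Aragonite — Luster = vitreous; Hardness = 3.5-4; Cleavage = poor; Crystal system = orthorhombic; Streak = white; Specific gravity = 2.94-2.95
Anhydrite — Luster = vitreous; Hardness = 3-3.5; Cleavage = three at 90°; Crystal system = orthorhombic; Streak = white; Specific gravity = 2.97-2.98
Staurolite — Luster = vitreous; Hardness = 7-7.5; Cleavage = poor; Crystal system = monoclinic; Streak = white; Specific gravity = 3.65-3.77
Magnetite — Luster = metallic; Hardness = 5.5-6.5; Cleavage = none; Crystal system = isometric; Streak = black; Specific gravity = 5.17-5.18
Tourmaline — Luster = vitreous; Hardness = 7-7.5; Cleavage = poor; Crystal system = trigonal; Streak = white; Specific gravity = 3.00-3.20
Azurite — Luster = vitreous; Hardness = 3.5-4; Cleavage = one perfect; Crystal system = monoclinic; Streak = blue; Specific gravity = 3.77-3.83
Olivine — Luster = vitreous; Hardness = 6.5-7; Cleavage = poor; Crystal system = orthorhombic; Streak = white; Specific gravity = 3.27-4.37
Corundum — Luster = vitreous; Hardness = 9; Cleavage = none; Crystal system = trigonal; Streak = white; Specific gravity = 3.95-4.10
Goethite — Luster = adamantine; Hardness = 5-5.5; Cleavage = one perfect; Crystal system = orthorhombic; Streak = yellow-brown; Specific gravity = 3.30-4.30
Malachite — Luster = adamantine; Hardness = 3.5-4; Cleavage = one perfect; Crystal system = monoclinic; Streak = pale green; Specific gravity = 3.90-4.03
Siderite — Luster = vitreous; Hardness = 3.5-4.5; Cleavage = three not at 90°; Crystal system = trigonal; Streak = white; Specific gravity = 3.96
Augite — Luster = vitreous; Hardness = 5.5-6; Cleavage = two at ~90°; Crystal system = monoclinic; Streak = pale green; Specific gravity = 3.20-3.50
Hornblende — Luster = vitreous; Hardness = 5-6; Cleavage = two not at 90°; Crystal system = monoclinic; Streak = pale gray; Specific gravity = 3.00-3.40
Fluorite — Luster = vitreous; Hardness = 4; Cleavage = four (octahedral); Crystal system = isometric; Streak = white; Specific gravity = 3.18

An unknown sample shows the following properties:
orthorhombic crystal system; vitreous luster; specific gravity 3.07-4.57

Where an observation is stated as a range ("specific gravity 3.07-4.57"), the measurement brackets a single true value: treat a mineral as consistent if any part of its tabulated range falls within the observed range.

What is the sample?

Olivine

Orthorhombic crystal system: Aragonite, Anhydrite, Olivine, Goethite remain.
Vitreous luster rules out Goethite.
Specific gravity 3.07-4.57: leaves Olivine.
The only mineral consistent with every observation is Olivine.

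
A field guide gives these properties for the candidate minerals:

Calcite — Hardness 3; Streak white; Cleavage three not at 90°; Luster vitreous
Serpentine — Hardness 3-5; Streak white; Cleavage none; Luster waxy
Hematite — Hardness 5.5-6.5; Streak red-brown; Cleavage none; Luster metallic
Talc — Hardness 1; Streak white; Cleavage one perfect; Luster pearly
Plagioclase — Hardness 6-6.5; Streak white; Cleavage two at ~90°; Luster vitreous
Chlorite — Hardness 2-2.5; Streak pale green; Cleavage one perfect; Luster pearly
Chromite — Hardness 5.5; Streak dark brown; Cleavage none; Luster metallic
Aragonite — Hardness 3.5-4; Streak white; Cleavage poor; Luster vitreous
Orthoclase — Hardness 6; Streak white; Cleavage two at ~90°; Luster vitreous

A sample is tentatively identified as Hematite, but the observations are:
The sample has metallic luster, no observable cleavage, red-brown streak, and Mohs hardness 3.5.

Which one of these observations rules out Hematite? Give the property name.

hardness

Metallic luster: Hematite has metallic luster — matches.
No observable cleavage: Hematite has cleavage none — matches.
Red-brown streak: Hematite has red-brown streak — matches.
Mohs hardness 3.5: Hematite has hardness 5.5-6.5 — outside the reference range.
The hardness is the one property that does not fit.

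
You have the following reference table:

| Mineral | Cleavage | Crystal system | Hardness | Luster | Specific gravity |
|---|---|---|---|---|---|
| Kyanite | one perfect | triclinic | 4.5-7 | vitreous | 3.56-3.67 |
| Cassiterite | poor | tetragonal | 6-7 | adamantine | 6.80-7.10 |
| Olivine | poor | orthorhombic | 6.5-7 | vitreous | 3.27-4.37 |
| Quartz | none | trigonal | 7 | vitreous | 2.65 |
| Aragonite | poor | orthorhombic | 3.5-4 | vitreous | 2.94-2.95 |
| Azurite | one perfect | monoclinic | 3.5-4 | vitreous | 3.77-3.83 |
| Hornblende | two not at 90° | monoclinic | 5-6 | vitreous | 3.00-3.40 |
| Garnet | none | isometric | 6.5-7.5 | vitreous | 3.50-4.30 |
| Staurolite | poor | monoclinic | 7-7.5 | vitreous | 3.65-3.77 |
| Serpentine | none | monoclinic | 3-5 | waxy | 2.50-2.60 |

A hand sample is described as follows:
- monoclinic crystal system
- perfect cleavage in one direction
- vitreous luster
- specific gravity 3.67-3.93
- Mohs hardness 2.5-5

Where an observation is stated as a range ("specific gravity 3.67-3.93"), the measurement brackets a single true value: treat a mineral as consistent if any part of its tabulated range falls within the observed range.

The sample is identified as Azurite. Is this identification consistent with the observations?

Consistent

Monoclinic crystal system — is consistent with Azurite (monoclinic system).
Perfect cleavage in one direction — is consistent with Azurite (cleavage one perfect).
Vitreous luster — is consistent with Azurite (vitreous luster).
Specific gravity 3.67-3.93 — is consistent with Azurite (SG 3.77-3.83).
Mohs hardness 2.5-5 — is consistent with Azurite (hardness 3.5-4).
Nothing contradicts Azurite.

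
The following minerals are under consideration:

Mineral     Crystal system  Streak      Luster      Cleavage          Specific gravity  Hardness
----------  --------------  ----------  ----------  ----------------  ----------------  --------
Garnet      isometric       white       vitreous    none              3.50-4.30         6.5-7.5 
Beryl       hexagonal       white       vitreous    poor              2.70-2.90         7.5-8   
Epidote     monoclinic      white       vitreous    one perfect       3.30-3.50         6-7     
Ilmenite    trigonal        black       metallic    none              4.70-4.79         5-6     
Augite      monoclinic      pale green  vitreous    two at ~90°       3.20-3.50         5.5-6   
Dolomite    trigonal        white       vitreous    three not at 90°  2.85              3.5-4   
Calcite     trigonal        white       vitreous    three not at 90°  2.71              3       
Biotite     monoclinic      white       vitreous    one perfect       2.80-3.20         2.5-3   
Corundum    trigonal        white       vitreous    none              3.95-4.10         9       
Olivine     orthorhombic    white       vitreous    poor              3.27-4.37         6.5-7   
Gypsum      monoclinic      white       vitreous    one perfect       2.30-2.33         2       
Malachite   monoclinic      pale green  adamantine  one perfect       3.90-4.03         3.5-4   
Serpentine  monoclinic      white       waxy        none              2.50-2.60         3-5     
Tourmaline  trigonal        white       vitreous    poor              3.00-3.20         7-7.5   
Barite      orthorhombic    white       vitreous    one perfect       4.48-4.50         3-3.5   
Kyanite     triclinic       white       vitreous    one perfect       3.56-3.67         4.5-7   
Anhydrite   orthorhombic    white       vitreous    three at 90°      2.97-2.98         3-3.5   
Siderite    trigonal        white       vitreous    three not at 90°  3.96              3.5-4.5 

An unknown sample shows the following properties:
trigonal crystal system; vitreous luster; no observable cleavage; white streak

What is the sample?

Corundum

Trigonal crystal system — Ilmenite, Dolomite, Calcite, Corundum, Tourmaline, Siderite remain.
Vitreous luster rules out Ilmenite.
No observable cleavage — Corundum remains.
White streak — all remaining candidates fit.
Corundum is the sole remaining match.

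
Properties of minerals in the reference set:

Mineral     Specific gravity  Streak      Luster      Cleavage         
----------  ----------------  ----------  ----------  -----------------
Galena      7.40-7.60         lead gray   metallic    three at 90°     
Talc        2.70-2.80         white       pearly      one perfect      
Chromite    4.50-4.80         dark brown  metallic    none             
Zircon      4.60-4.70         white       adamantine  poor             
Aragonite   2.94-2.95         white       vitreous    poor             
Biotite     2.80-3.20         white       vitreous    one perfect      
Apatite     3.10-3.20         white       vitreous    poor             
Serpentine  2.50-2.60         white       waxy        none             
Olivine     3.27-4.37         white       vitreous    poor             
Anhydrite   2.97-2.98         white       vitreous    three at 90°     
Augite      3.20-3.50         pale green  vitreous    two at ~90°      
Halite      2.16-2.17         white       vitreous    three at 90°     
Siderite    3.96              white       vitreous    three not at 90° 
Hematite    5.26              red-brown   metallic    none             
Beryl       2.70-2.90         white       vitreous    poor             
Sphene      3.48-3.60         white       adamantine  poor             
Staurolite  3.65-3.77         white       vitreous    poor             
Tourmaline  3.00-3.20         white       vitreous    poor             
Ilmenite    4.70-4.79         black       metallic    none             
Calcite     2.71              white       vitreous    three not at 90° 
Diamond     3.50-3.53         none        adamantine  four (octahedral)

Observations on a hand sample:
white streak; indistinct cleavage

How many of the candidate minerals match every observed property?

8

White streak excludes Galena, Chromite, Augite, Hematite, Ilmenite, Diamond.
Indistinct cleavage: leaves Zircon, Aragonite, Apatite, Olivine, Beryl, Sphene, Staurolite, Tourmaline.
The minerals that satisfy all observations are Apatite, Aragonite, Beryl, Olivine, Sphene, Staurolite, Tourmaline, Zircon.
That is 8 minerals.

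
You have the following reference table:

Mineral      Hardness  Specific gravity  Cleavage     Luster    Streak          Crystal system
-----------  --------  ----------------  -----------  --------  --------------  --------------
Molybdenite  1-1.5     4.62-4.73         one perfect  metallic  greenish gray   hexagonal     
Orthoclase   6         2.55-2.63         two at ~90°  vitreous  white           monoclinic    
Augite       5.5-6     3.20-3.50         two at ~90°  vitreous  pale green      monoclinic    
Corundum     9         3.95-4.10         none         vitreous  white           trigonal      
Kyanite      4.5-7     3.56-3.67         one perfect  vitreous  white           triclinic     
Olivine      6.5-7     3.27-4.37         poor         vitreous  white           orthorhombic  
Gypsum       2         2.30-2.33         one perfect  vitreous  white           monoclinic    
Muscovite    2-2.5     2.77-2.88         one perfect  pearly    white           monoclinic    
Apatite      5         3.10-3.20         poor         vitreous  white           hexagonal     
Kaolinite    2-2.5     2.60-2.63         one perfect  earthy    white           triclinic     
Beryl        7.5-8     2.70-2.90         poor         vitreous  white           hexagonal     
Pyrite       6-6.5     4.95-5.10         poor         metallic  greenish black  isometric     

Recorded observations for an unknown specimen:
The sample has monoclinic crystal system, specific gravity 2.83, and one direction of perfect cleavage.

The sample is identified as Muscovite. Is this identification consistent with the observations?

Yes

Monoclinic crystal system — agrees with Muscovite (monoclinic system).
Specific gravity 2.83 — agrees with Muscovite (SG 2.77-2.88).
One direction of perfect cleavage — agrees with Muscovite (cleavage one perfect).
All observations are consistent with the tabulated values for Muscovite.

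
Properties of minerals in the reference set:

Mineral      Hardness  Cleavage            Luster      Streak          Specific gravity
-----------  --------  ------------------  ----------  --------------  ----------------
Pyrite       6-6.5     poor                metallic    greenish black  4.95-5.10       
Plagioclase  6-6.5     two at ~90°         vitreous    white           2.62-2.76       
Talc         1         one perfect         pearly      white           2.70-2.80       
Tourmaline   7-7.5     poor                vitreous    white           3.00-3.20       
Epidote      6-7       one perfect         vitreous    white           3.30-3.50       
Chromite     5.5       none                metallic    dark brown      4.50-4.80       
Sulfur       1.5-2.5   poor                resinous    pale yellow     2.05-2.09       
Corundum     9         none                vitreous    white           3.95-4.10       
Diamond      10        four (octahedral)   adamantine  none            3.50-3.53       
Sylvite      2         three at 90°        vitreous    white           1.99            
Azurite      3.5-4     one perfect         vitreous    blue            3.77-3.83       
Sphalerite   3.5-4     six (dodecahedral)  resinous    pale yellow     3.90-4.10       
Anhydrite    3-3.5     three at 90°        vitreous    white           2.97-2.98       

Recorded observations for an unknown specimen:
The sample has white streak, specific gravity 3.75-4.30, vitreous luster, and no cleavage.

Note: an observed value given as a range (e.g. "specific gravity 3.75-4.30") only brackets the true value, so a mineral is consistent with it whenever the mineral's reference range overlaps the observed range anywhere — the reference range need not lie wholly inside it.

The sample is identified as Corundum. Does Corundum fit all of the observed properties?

White streak — fits Corundum (white streak).
Specific gravity 3.75-4.30 — fits Corundum (SG 3.95-4.10).
Vitreous luster — fits Corundum (vitreous luster).
No cleavage — fits Corundum (cleavage none).
All observations are consistent with the tabulated values for Corundum.

Consistent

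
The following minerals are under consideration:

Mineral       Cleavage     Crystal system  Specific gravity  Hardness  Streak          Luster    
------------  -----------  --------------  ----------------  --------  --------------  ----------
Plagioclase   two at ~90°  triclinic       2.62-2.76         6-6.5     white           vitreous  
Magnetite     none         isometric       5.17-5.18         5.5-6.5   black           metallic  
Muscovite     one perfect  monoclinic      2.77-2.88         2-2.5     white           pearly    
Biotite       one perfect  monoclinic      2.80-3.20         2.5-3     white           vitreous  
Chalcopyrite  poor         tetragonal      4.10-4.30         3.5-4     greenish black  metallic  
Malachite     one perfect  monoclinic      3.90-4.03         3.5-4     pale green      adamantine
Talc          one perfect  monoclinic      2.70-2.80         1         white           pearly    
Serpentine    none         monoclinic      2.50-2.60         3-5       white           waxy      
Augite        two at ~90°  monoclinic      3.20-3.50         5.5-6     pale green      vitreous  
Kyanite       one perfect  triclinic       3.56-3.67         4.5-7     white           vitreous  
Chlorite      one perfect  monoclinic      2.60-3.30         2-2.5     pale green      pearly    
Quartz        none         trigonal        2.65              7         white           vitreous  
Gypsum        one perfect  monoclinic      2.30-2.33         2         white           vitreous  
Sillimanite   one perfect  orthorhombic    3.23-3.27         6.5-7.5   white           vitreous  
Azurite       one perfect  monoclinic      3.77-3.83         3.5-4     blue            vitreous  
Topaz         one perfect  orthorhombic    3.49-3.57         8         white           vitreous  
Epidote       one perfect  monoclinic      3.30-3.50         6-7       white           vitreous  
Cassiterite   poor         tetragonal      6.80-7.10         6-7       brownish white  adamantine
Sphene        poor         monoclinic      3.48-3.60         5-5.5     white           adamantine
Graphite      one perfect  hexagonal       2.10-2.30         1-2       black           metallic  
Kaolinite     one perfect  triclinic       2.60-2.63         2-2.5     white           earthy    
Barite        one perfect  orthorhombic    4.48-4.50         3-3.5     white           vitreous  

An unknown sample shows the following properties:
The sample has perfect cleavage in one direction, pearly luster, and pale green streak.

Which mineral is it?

Perfect cleavage in one direction — leaves Muscovite, Biotite, Malachite, Talc, Kyanite, Chlorite, Gypsum, Sillimanite, Azurite, Topaz, Epidote, Graphite, Kaolinite, Barite.
Pearly luster — leaves Muscovite, Talc, Chlorite.
Pale green streak — only Chlorite remains.
Chlorite is the sole remaining match.

Chlorite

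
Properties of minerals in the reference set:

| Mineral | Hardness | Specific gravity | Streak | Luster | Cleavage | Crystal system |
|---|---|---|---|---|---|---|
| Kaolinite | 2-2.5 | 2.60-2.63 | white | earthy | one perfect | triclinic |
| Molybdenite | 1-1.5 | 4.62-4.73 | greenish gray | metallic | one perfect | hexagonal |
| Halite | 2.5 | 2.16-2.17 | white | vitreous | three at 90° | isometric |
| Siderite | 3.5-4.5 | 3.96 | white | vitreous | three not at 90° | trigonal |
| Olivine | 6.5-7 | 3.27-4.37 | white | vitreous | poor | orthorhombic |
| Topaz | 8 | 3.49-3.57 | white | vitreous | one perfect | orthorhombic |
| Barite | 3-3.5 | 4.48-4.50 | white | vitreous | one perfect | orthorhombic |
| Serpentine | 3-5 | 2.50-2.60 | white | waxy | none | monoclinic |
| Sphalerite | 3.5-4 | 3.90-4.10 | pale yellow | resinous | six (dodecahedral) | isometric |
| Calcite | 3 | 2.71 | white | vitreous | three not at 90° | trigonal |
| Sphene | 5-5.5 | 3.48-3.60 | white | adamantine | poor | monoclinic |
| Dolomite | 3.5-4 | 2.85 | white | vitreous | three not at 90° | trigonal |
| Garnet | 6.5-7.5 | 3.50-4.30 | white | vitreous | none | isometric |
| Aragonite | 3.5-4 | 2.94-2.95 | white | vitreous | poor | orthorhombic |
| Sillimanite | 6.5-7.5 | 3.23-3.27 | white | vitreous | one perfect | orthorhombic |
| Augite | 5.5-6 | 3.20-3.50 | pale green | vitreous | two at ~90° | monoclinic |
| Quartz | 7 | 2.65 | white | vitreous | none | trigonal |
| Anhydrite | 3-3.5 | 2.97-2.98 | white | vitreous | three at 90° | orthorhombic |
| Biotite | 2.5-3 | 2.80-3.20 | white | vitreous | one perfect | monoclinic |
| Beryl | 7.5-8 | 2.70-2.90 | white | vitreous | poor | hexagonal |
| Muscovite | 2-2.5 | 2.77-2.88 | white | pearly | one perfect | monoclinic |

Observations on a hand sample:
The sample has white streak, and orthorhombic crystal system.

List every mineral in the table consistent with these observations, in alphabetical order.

Anhydrite, Aragonite, Barite, Olivine, Sillimanite, Topaz

White streak excludes Molybdenite, Sphalerite, Augite.
Orthorhombic crystal system — leaves Olivine, Topaz, Barite, Aragonite, Sillimanite, Anhydrite.
Consistent with every observation: Anhydrite, Aragonite, Barite, Olivine, Sillimanite, Topaz.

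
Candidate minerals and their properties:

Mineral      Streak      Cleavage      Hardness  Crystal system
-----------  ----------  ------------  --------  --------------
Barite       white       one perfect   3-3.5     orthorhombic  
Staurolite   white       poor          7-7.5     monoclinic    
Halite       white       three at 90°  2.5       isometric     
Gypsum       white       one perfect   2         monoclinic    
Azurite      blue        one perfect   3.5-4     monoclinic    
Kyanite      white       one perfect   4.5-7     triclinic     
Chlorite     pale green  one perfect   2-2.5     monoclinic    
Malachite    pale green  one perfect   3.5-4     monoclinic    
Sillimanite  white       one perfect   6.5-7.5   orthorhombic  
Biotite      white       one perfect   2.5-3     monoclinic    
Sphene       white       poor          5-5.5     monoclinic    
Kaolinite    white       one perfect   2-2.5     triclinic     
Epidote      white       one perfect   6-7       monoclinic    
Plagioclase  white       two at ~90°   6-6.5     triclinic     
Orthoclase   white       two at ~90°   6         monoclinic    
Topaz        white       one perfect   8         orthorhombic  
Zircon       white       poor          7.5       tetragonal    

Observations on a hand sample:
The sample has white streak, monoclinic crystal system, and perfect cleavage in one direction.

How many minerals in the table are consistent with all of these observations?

White streak is inconsistent with Azurite, Chlorite, Malachite.
Monoclinic crystal system — narrows the field to Staurolite, Gypsum, Biotite, Sphene, Epidote, Orthoclase.
Perfect cleavage in one direction eliminates Staurolite, Sphene, Orthoclase.
Remaining candidates: Biotite, Epidote, Gypsum.
That is 3 minerals.

3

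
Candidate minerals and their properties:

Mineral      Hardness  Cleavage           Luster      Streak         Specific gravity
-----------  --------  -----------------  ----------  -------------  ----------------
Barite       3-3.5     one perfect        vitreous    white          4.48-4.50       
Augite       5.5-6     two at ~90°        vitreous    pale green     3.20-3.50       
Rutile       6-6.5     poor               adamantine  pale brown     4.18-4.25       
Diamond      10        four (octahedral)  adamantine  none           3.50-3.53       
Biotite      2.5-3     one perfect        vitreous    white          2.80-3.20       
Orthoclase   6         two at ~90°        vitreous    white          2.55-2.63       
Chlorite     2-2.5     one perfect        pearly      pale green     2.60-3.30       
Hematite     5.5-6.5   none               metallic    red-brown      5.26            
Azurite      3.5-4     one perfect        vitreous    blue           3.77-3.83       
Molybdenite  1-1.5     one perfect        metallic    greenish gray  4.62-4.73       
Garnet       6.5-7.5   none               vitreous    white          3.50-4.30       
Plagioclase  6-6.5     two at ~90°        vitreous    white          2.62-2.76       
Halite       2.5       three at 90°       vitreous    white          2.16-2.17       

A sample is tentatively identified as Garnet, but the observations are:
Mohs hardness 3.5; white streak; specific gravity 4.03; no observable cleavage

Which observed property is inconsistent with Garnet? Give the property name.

hardness

Mohs hardness 3.5: Garnet has hardness 6.5-7.5 — does not match.
White streak: Garnet has white streak — agrees.
Specific gravity 4.03: Garnet has SG 3.50-4.30 — agrees.
No observable cleavage: Garnet has cleavage none — agrees.
The hardness is the one property that does not fit.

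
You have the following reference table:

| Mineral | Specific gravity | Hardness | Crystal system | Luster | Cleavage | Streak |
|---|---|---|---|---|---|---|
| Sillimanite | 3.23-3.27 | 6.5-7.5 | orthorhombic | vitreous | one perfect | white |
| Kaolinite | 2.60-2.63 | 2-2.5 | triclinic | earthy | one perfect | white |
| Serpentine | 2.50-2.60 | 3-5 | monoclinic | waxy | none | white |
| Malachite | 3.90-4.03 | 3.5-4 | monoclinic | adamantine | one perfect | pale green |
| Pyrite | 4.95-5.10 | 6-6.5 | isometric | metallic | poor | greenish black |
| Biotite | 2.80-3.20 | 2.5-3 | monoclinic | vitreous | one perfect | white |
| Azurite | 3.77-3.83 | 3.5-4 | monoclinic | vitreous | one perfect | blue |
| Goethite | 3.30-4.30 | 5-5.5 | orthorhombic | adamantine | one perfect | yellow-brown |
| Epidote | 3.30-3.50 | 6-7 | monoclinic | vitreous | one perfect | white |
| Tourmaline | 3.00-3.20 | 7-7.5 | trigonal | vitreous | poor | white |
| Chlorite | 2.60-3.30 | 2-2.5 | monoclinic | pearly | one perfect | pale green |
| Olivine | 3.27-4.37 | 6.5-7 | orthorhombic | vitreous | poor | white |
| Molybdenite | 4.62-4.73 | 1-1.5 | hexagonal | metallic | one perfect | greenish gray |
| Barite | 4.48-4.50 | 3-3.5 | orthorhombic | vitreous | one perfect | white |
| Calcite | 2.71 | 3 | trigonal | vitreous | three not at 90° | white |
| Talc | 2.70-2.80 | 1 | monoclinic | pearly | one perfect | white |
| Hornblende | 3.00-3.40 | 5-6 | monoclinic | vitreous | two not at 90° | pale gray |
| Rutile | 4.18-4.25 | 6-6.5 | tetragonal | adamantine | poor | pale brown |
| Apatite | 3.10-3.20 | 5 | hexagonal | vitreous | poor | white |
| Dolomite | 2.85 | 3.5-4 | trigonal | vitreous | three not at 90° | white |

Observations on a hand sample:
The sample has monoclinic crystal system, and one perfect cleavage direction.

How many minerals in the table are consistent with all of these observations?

Monoclinic crystal system — only Serpentine, Malachite, Biotite, Azurite, Epidote, Chlorite, Talc, Hornblende remain.
One perfect cleavage direction excludes Serpentine, Hornblende.
Consistent with every observation: Azurite, Biotite, Chlorite, Epidote, Malachite, Talc.
That is 6 minerals.

6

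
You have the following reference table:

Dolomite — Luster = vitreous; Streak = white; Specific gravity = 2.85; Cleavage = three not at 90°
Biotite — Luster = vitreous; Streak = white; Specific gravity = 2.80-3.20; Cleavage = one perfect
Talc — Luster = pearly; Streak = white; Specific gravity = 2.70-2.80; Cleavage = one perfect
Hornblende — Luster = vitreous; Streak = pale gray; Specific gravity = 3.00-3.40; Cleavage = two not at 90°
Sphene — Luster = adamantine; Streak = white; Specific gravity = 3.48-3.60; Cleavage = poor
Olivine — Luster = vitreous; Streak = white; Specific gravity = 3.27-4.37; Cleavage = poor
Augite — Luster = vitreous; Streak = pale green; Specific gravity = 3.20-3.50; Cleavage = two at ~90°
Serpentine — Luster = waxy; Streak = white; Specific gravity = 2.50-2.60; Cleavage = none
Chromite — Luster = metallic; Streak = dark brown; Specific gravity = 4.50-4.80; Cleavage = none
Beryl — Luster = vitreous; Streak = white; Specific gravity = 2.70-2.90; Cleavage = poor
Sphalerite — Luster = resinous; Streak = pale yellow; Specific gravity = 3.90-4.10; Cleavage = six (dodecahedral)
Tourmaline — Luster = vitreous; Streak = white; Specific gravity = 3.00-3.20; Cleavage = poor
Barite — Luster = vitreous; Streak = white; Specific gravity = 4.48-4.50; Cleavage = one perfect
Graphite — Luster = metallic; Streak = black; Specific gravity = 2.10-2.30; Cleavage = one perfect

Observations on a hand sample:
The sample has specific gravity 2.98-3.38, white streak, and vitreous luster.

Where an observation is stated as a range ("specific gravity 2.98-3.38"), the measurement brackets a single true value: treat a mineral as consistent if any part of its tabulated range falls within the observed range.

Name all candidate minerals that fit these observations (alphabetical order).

Biotite, Olivine, Tourmaline

Specific gravity 2.98-3.38 — only Biotite, Hornblende, Olivine, Augite, Tourmaline remain.
White streak is inconsistent with Hornblende, Augite.
Vitreous luster — every remaining candidate is consistent.
The minerals that satisfy all observations are Biotite, Olivine, Tourmaline.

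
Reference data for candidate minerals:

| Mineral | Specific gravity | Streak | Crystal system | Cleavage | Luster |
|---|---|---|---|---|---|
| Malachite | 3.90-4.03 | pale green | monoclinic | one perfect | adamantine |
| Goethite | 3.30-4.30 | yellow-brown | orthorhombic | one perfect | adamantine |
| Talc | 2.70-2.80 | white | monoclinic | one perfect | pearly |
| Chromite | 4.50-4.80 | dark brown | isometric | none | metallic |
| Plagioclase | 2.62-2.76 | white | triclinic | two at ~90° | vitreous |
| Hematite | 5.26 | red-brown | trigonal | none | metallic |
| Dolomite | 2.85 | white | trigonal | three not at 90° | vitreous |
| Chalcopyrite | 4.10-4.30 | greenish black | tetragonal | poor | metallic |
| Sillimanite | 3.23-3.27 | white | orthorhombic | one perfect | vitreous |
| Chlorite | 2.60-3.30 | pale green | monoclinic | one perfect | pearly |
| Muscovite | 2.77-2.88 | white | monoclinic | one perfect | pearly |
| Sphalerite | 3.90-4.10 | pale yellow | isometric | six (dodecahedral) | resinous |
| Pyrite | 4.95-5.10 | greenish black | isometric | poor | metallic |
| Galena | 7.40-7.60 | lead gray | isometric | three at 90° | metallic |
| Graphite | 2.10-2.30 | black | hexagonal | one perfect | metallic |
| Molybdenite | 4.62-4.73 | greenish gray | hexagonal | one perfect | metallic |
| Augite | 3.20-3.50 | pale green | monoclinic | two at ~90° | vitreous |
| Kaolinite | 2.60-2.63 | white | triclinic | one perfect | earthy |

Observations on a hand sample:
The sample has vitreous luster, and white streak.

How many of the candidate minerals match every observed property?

Vitreous luster: only Plagioclase, Dolomite, Sillimanite, Augite remain.
White streak eliminates Augite.
The minerals that satisfy all observations are Dolomite, Plagioclase, Sillimanite.
That is 3 minerals.

3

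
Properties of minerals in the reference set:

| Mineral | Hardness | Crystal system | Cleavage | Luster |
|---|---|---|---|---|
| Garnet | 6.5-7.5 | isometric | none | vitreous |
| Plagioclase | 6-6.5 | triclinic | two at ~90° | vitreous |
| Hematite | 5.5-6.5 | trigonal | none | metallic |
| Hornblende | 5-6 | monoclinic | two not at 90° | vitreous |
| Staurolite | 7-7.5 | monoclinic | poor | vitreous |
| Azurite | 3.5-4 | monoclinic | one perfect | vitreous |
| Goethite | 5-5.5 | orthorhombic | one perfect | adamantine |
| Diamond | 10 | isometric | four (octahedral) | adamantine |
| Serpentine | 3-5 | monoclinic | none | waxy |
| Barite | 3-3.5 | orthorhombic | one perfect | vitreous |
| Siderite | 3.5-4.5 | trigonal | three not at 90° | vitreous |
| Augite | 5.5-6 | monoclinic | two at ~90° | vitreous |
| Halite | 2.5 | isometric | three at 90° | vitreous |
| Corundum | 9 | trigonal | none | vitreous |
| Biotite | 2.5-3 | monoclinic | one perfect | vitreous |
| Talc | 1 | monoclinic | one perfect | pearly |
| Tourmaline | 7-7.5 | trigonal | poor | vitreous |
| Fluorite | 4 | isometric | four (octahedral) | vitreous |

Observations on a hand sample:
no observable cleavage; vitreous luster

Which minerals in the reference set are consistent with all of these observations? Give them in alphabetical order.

No observable cleavage: Garnet, Hematite, Serpentine, Corundum remain.
Vitreous luster is inconsistent with Hematite, Serpentine.
The minerals that satisfy all observations are Corundum, Garnet.

Corundum, Garnet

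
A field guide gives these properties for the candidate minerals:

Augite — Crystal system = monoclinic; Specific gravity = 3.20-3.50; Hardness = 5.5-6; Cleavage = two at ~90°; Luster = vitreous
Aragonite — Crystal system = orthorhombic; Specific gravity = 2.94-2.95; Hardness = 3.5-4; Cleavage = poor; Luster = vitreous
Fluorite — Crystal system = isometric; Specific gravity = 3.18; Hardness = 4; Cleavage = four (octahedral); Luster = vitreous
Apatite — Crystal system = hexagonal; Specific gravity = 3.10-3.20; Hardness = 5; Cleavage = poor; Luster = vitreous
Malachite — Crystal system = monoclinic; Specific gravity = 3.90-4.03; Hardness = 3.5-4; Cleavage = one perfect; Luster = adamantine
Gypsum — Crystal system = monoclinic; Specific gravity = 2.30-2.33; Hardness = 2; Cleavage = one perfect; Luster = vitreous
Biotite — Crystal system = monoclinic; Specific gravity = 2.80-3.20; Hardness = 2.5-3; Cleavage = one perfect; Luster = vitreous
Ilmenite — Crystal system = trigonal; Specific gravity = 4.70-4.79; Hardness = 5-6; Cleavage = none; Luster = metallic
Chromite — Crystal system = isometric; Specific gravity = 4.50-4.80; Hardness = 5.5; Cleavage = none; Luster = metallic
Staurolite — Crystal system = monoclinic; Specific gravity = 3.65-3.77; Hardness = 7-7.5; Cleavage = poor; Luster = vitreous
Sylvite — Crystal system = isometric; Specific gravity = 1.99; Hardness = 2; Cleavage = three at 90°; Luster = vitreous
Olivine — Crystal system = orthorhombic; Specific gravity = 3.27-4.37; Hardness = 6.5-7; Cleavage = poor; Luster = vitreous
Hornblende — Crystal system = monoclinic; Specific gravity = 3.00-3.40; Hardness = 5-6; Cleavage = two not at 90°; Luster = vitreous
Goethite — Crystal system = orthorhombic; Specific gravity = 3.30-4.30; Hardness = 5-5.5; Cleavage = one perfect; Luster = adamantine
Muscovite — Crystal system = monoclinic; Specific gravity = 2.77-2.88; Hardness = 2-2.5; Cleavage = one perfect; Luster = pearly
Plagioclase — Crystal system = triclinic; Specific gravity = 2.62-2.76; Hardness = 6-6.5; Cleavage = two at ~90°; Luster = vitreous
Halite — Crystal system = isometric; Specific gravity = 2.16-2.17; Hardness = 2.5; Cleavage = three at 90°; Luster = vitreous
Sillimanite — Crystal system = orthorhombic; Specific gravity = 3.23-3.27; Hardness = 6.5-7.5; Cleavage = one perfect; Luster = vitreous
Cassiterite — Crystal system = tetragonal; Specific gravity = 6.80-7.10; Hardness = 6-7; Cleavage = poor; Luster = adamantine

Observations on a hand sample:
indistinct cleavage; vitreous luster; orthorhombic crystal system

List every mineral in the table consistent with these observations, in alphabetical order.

Aragonite, Olivine

Indistinct cleavage: Aragonite, Apatite, Staurolite, Olivine, Cassiterite remain.
Vitreous luster excludes Cassiterite.
Orthorhombic crystal system rules out Apatite, Staurolite.
The minerals that satisfy all observations are Aragonite, Olivine.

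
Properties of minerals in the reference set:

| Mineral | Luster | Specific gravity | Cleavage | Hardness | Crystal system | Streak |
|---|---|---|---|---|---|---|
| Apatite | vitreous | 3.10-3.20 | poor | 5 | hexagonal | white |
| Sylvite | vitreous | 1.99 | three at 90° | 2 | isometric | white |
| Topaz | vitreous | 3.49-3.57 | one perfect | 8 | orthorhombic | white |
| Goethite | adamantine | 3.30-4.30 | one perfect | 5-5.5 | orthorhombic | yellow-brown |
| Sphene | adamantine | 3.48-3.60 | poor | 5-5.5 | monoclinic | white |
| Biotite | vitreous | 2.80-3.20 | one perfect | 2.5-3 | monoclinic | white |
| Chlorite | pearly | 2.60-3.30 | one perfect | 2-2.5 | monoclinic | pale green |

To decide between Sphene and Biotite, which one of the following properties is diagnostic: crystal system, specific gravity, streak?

Crystal system: both monoclinic — shared.
Specific gravity: Sphene 3.48-3.60, Biotite 2.80-3.20 — distinct.
Streak: both white — shared.
Specific gravity is the diagnostic property here.

specific gravity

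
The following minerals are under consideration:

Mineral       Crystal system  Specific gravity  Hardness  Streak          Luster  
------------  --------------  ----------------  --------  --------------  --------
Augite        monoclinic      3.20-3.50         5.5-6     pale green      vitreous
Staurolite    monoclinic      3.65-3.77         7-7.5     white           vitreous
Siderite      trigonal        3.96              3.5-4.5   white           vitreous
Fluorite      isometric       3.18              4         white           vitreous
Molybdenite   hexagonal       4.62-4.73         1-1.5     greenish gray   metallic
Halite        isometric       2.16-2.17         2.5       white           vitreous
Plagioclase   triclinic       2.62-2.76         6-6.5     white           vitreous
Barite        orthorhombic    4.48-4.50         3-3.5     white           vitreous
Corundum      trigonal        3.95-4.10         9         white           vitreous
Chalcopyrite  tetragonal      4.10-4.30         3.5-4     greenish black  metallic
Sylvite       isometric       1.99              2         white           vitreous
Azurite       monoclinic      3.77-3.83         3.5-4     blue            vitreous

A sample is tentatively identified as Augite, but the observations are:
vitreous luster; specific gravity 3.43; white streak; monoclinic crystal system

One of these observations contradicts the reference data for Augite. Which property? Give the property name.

streak

Vitreous luster: Augite has vitreous luster — consistent.
Specific gravity 3.43: Augite has SG 3.20-3.50 — consistent.
White streak: Augite has pale green streak — inconsistent.
Monoclinic crystal system: Augite has monoclinic system — consistent.
Everything matches except the streak.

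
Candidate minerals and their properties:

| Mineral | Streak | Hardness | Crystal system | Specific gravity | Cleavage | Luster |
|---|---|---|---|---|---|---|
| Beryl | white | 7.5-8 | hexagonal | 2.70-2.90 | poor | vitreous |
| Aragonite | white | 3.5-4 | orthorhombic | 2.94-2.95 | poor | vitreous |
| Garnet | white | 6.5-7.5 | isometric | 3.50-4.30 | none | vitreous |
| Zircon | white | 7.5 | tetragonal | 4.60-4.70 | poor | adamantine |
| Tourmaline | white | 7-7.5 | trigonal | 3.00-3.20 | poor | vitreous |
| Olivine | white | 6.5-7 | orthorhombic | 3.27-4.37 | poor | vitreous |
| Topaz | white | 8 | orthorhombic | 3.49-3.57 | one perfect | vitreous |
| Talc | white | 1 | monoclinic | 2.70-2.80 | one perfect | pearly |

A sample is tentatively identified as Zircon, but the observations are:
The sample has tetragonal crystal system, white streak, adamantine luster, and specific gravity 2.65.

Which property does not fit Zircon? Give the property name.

specific gravity

Tetragonal crystal system: Zircon has tetragonal system — consistent.
White streak: Zircon has white streak — consistent.
Adamantine luster: Zircon has adamantine luster — consistent.
Specific gravity 2.65: Zircon has SG 4.60-4.70 — inconsistent.
Everything matches except the specific gravity.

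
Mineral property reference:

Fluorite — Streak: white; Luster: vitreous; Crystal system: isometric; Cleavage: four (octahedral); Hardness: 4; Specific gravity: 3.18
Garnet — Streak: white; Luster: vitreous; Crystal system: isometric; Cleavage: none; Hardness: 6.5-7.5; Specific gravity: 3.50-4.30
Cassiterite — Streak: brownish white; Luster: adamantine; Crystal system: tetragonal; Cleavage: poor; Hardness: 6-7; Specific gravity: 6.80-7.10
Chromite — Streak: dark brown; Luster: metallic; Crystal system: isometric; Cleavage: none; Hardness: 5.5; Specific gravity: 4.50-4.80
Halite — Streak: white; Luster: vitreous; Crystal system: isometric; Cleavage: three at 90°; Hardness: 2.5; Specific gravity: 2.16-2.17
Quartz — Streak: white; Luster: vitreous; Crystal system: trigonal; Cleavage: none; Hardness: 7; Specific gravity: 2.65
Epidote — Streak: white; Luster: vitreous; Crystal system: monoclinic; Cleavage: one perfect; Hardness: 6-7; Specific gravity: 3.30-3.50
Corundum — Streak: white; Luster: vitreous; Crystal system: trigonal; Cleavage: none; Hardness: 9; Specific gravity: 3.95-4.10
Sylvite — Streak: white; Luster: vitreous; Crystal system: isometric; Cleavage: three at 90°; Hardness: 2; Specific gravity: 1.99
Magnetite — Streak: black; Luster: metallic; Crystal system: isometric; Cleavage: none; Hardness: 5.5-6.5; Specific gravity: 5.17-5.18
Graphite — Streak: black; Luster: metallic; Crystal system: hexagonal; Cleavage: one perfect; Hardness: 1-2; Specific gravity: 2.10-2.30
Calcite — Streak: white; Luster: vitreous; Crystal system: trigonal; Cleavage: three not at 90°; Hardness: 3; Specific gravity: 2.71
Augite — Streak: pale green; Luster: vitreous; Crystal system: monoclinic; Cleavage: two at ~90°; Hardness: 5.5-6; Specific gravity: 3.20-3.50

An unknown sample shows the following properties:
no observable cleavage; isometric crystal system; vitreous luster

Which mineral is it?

No observable cleavage — narrows the field to Garnet, Chromite, Quartz, Corundum, Magnetite.
Isometric crystal system rules out Quartz, Corundum.
Vitreous luster — narrows the field to Garnet.
Only Garnet satisfies all observations.

Garnet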